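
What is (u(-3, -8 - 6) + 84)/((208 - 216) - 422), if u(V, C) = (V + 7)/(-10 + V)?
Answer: -544/2795 ≈ -0.19463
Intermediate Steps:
u(V, C) = (7 + V)/(-10 + V)
(u(-3, -8 - 6) + 84)/((208 - 216) - 422) = ((7 - 3)/(-10 - 3) + 84)/((208 - 216) - 422) = (4/(-13) + 84)/(-8 - 422) = (-1/13*4 + 84)/(-430) = (-4/13 + 84)*(-1/430) = (1088/13)*(-1/430) = -544/2795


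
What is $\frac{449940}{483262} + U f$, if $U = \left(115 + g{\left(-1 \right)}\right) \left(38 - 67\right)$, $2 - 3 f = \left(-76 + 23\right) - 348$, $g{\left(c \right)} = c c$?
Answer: $- \frac{327576538742}{724893} \approx -4.519 \cdot 10^{5}$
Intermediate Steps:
$g{\left(c \right)} = c^{2}$
$f = \frac{403}{3}$ ($f = \frac{2}{3} - \frac{\left(-76 + 23\right) - 348}{3} = \frac{2}{3} - \frac{-53 - 348}{3} = \frac{2}{3} - - \frac{401}{3} = \frac{2}{3} + \frac{401}{3} = \frac{403}{3} \approx 134.33$)
$U = -3364$ ($U = \left(115 + \left(-1\right)^{2}\right) \left(38 - 67\right) = \left(115 + 1\right) \left(-29\right) = 116 \left(-29\right) = -3364$)
$\frac{449940}{483262} + U f = \frac{449940}{483262} - \frac{1355692}{3} = 449940 \cdot \frac{1}{483262} - \frac{1355692}{3} = \frac{224970}{241631} - \frac{1355692}{3} = - \frac{327576538742}{724893}$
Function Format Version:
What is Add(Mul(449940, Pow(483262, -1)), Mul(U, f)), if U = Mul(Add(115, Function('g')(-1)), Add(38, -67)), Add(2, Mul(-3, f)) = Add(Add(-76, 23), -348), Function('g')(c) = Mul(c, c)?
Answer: Rational(-327576538742, 724893) ≈ -4.5190e+5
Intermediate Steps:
Function('g')(c) = Pow(c, 2)
f = Rational(403, 3) (f = Add(Rational(2, 3), Mul(Rational(-1, 3), Add(Add(-76, 23), -348))) = Add(Rational(2, 3), Mul(Rational(-1, 3), Add(-53, -348))) = Add(Rational(2, 3), Mul(Rational(-1, 3), -401)) = Add(Rational(2, 3), Rational(401, 3)) = Rational(403, 3) ≈ 134.33)
U = -3364 (U = Mul(Add(115, Pow(-1, 2)), Add(38, -67)) = Mul(Add(115, 1), -29) = Mul(116, -29) = -3364)
Add(Mul(449940, Pow(483262, -1)), Mul(U, f)) = Add(Mul(449940, Pow(483262, -1)), Mul(-3364, Rational(403, 3))) = Add(Mul(449940, Rational(1, 483262)), Rational(-1355692, 3)) = Add(Rational(224970, 241631), Rational(-1355692, 3)) = Rational(-327576538742, 724893)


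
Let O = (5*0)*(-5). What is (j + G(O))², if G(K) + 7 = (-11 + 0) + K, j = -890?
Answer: 824464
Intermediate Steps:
O = 0 (O = 0*(-5) = 0)
G(K) = -18 + K (G(K) = -7 + ((-11 + 0) + K) = -7 + (-11 + K) = -18 + K)
(j + G(O))² = (-890 + (-18 + 0))² = (-890 - 18)² = (-908)² = 824464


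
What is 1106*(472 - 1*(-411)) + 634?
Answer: 977232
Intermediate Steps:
1106*(472 - 1*(-411)) + 634 = 1106*(472 + 411) + 634 = 1106*883 + 634 = 976598 + 634 = 977232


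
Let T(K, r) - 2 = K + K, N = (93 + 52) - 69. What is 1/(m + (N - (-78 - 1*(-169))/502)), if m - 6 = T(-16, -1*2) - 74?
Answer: -502/11135 ≈ -0.045083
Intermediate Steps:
N = 76 (N = 145 - 69 = 76)
T(K, r) = 2 + 2*K (T(K, r) = 2 + (K + K) = 2 + 2*K)
m = -98 (m = 6 + ((2 + 2*(-16)) - 74) = 6 + ((2 - 32) - 74) = 6 + (-30 - 74) = 6 - 104 = -98)
1/(m + (N - (-78 - 1*(-169))/502)) = 1/(-98 + (76 - (-78 - 1*(-169))/502)) = 1/(-98 + (76 - (-78 + 169)/502)) = 1/(-98 + (76 - 91/502)) = 1/(-98 + 38061/502) = 1/(-11135/502) = -502/11135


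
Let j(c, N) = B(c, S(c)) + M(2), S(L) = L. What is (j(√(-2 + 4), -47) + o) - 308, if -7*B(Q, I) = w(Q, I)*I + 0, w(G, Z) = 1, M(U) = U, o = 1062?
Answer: 756 - √2/7 ≈ 755.80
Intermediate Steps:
B(Q, I) = -I/7 (B(Q, I) = -(1*I + 0)/7 = -(I + 0)/7 = -I/7)
j(c, N) = 2 - c/7 (j(c, N) = -c/7 + 2 = 2 - c/7)
(j(√(-2 + 4), -47) + o) - 308 = ((2 - √(-2 + 4)/7) + 1062) - 308 = ((2 - √2/7) + 1062) - 308 = (1064 - √2/7) - 308 = 756 - √2/7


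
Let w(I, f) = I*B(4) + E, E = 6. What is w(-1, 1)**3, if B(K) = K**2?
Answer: -1000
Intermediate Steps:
w(I, f) = 6 + 16*I (w(I, f) = I*4**2 + 6 = I*16 + 6 = 16*I + 6 = 6 + 16*I)
w(-1, 1)**3 = (6 + 16*(-1))**3 = (6 - 16)**3 = (-10)**3 = -1000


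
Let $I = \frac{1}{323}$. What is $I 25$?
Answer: $\frac{25}{323} \approx 0.077399$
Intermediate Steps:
$I = \frac{1}{323} \approx 0.003096$
$I 25 = \frac{1}{323} \cdot 25 = \frac{25}{323}$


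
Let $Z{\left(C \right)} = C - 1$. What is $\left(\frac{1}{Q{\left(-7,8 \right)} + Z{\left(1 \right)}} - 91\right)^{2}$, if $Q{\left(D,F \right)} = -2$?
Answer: $\frac{33489}{4} \approx 8372.3$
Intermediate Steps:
$Z{\left(C \right)} = -1 + C$
$\left(\frac{1}{Q{\left(-7,8 \right)} + Z{\left(1 \right)}} - 91\right)^{2} = \left(\frac{1}{-2 + \left(-1 + 1\right)} - 91\right)^{2} = \left(\frac{1}{-2 + 0} - 91\right)^{2} = \left(\frac{1}{-2} - 91\right)^{2} = \left(- \frac{1}{2} - 91\right)^{2} = \left(- \frac{183}{2}\right)^{2} = \frac{33489}{4}$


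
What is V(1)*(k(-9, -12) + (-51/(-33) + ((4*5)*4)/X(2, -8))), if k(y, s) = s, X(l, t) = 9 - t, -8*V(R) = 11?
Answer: 1075/136 ≈ 7.9044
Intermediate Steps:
V(R) = -11/8 (V(R) = -⅛*11 = -11/8)
V(1)*(k(-9, -12) + (-51/(-33) + ((4*5)*4)/X(2, -8))) = -11*(-12 + (-51/(-33) + ((4*5)*4)/(9 - 1*(-8))))/8 = -11*(-12 + (-51*(-1/33) + (20*4)/(9 + 8)))/8 = -11*(-12 + (17/11 + 80/17))/8 = -11*(-12 + 1169/187)/8 = -11/8*(-1075/187) = 1075/136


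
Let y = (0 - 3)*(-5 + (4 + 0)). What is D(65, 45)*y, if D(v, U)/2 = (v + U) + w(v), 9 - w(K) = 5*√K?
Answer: 714 - 30*√65 ≈ 472.13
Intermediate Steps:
w(K) = 9 - 5*√K
D(v, U) = 18 - 10*√v + 2*U + 2*v (D(v, U) = 2*((v + U) + (9 - 5*√v)) = 2*((U + v) + (9 - 5*√v)) = 2*(9 + U + v - 5*√v) = 18 - 10*√v + 2*U + 2*v)
y = 3 (y = -3*(-5 + 4) = -3*(-1) = 3)
D(65, 45)*y = (18 - 10*√65 + 2*45 + 2*65)*3 = (18 - 10*√65 + 90 + 130)*3 = (238 - 10*√65)*3 = 714 - 30*√65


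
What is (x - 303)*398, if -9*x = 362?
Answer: -1229422/9 ≈ -1.3660e+5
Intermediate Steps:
x = -362/9 (x = -⅑*362 = -362/9 ≈ -40.222)
(x - 303)*398 = (-362/9 - 303)*398 = -3089/9*398 = -1229422/9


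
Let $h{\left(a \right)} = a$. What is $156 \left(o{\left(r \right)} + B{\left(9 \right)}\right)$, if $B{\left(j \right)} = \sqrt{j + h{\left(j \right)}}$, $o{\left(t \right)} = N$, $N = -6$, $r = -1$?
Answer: $-936 + 468 \sqrt{2} \approx -274.15$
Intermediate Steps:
$o{\left(t \right)} = -6$
$B{\left(j \right)} = \sqrt{2} \sqrt{j}$ ($B{\left(j \right)} = \sqrt{j + j} = \sqrt{2 j} = \sqrt{2} \sqrt{j}$)
$156 \left(o{\left(r \right)} + B{\left(9 \right)}\right) = 156 \left(-6 + \sqrt{2} \sqrt{9}\right) = 156 \left(-6 + \sqrt{2} \cdot 3\right) = 156 \left(-6 + 3 \sqrt{2}\right) = -936 + 468 \sqrt{2}$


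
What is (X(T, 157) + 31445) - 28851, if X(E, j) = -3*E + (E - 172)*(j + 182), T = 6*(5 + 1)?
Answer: -43618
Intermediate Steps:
T = 36 (T = 6*6 = 36)
X(E, j) = -3*E + (-172 + E)*(182 + j)
(X(T, 157) + 31445) - 28851 = ((-31304 - 172*157 + 179*36 + 36*157) + 31445) - 28851 = ((-31304 - 27004 + 6444 + 5652) + 31445) - 28851 = (-46212 + 31445) - 28851 = -14767 - 28851 = -43618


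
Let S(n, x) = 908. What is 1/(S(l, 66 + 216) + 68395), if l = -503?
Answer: 1/69303 ≈ 1.4429e-5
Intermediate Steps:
1/(S(l, 66 + 216) + 68395) = 1/(908 + 68395) = 1/69303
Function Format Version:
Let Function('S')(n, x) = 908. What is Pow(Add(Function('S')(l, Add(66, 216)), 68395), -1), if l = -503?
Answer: Rational(1, 69303) ≈ 1.4429e-5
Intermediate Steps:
Pow(Add(Function('S')(l, Add(66, 216)), 68395), -1) = Pow(Add(908, 68395), -1) = Pow(69303, -1) = Rational(1, 69303)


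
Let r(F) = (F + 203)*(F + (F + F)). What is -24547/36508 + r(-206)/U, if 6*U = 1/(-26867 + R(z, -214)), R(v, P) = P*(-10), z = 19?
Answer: -10042005431731/36508 ≈ -2.7506e+8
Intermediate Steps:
R(v, P) = -10*P
U = -1/148362 (U = 1/(6*(-26867 - 10*(-214))) = 1/(6*(-26867 + 2140)) = (1/6)/(-24727) = (1/6)*(-1/24727) = -1/148362 ≈ -6.7403e-6)
r(F) = 3*F*(203 + F) (r(F) = (203 + F)*(F + 2*F) = (203 + F)*(3*F) = 3*F*(203 + F))
-24547/36508 + r(-206)/U = -24547/36508 + (3*(-206)*(203 - 206))/(-1/148362) = -24547*1/36508 + (3*(-206)*(-3))*(-148362) = -24547/36508 + 1854*(-148362) = -24547/36508 - 275063148 = -10042005431731/36508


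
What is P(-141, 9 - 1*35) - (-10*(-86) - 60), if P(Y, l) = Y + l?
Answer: -967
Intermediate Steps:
P(-141, 9 - 1*35) - (-10*(-86) - 60) = (-141 + (9 - 1*35)) - (-10*(-86) - 60) = (-141 + (9 - 35)) - (860 - 60) = (-141 - 26) - 1*800 = -167 - 800 = -967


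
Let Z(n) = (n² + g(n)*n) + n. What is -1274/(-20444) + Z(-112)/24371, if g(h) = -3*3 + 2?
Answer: 150618279/249120362 ≈ 0.60460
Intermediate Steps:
g(h) = -7 (g(h) = -9 + 2 = -7)
Z(n) = n² - 6*n (Z(n) = (n² - 7*n) + n = n² - 6*n)
-1274/(-20444) + Z(-112)/24371 = -1274/(-20444) - 112*(-6 - 112)/24371 = -1274*(-1/20444) - 112*(-118)*(1/24371) = 637/10222 + 13216*(1/24371) = 637/10222 + 13216/24371 = 150618279/249120362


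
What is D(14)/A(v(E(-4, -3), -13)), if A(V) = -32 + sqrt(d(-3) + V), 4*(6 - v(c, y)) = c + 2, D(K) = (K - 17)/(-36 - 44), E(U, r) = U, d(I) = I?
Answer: -12/10205 - 3*sqrt(14)/163280 ≈ -0.0012446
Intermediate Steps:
D(K) = 17/80 - K/80 (D(K) = (-17 + K)/(-80) = (-17 + K)*(-1/80) = 17/80 - K/80)
v(c, y) = 11/2 - c/4 (v(c, y) = 6 - (c + 2)/4 = 6 - (2 + c)/4 = 6 + (-1/2 - c/4) = 11/2 - c/4)
A(V) = -32 + sqrt(-3 + V)
D(14)/A(v(E(-4, -3), -13)) = (17/80 - 1/80*14)/(-32 + sqrt(-3 + (11/2 - 1/4*(-4)))) = (17/80 - 7/40)/(-32 + sqrt(-3 + (11/2 + 1))) = 3/(80*(-32 + sqrt(-3 + 13/2))) = 3/(80*(-32 + sqrt(7/2))) = 3/(80*(-32 + sqrt(14)/2))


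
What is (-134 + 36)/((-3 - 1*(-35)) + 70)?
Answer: -49/51 ≈ -0.96078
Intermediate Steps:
(-134 + 36)/((-3 - 1*(-35)) + 70) = -98/((-3 + 35) + 70) = -98/(32 + 70) = -98/102 = (1/102)*(-98) = -49/51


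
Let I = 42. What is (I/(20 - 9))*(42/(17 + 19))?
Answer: 49/11 ≈ 4.4545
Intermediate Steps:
(I/(20 - 9))*(42/(17 + 19)) = (42/(20 - 9))*(42/(17 + 19)) = (42/11)*(42/36) = ((1/11)*42)*(42*(1/36)) = (42/11)*(7/6) = 49/11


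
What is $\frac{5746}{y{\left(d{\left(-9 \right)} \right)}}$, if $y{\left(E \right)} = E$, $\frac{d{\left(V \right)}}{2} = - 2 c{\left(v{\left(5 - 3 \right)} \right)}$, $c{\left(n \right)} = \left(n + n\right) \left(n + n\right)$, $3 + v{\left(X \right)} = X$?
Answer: $- \frac{2873}{8} \approx -359.13$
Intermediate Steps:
$v{\left(X \right)} = -3 + X$
$c{\left(n \right)} = 4 n^{2}$ ($c{\left(n \right)} = 2 n 2 n = 4 n^{2}$)
$d{\left(V \right)} = -16$ ($d{\left(V \right)} = 2 \left(- 2 \cdot 4 \left(-3 + \left(5 - 3\right)\right)^{2}\right) = 2 \left(- 2 \cdot 4 \left(-3 + 2\right)^{2}\right) = 2 \left(- 2 \cdot 4 \left(-1\right)^{2}\right) = 2 \left(- 2 \cdot 4 \cdot 1\right) = 2 \left(\left(-2\right) 4\right) = 2 \left(-8\right) = -16$)
$\frac{5746}{y{\left(d{\left(-9 \right)} \right)}} = \frac{5746}{-16} = 5746 \left(- \frac{1}{16}\right) = - \frac{2873}{8}$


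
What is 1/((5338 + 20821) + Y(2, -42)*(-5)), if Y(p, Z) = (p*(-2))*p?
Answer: 1/26199 ≈ 3.8169e-5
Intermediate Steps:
Y(p, Z) = -2*p² (Y(p, Z) = (-2*p)*p = -2*p²)
1/((5338 + 20821) + Y(2, -42)*(-5)) = 1/((5338 + 20821) - 2*2²*(-5)) = 1/(26159 - 2*4*(-5)) = 1/(26159 - 8*(-5)) = 1/(26159 + 40) = 1/26199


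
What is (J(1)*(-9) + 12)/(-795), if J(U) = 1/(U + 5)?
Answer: -7/530 ≈ -0.013208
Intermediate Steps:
J(U) = 1/(5 + U)
(J(1)*(-9) + 12)/(-795) = (-9/(5 + 1) + 12)/(-795) = (-9/6 + 12)*(-1/795) = ((1/6)*(-9) + 12)*(-1/795) = (-3/2 + 12)*(-1/795) = (21/2)*(-1/795) = -7/530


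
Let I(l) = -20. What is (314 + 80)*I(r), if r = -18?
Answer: -7880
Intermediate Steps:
(314 + 80)*I(r) = (314 + 80)*(-20) = 394*(-20) = -7880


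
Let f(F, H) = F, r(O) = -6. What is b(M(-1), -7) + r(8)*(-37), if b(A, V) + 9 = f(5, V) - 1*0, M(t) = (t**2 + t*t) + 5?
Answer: 218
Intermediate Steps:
M(t) = 5 + 2*t**2 (M(t) = (t**2 + t**2) + 5 = 2*t**2 + 5 = 5 + 2*t**2)
b(A, V) = -4 (b(A, V) = -9 + (5 - 1*0) = -9 + (5 + 0) = -9 + 5 = -4)
b(M(-1), -7) + r(8)*(-37) = -4 - 6*(-37) = -4 + 222 = 218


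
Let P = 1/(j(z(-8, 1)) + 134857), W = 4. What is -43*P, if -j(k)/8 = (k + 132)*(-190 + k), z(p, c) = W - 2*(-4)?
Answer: -43/339913 ≈ -0.00012650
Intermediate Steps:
z(p, c) = 12 (z(p, c) = 4 - 2*(-4) = 4 + 8 = 12)
j(k) = -8*(-190 + k)*(132 + k) (j(k) = -8*(k + 132)*(-190 + k) = -8*(132 + k)*(-190 + k) = -8*(-190 + k)*(132 + k))
P = 1/339913 (P = 1/((200640 - 8*12² + 464*12) + 134857) = 1/((200640 - 8*144 + 5568) + 134857) = 1/((200640 - 1152 + 5568) + 134857) = 1/(205056 + 134857) = 1/339913 ≈ 2.9419e-6)
-43*P = -43*1/339913 = -43/339913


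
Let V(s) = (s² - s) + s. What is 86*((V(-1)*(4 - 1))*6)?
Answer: 1548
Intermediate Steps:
V(s) = s²
86*((V(-1)*(4 - 1))*6) = 86*(((-1)²*(4 - 1))*6) = 86*((1*3)*6) = 86*(3*6) = 86*18 = 1548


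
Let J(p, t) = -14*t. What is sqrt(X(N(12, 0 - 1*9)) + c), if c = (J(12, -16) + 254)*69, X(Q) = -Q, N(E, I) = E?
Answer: sqrt(32970) ≈ 181.58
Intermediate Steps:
c = 32982 (c = (-14*(-16) + 254)*69 = (224 + 254)*69 = 478*69 = 32982)
sqrt(X(N(12, 0 - 1*9)) + c) = sqrt(-1*12 + 32982) = sqrt(-12 + 32982) = sqrt(32970)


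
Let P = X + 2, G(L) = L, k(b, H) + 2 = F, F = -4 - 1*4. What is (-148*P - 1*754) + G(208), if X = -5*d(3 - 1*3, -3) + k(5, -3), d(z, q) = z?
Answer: 638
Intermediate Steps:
F = -8 (F = -4 - 4 = -8)
k(b, H) = -10 (k(b, H) = -2 - 8 = -10)
X = -10 (X = -5*(3 - 1*3) - 10 = -5*(3 - 3) - 10 = -5*0 - 10 = 0 - 10 = -10)
P = -8 (P = -10 + 2 = -8)
(-148*P - 1*754) + G(208) = (-148*(-8) - 1*754) + 208 = (1184 - 754) + 208 = 430 + 208 = 638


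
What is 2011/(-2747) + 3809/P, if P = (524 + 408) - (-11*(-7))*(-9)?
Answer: 553496/343375 ≈ 1.6119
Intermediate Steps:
P = 1625 (P = 932 - 77*(-9) = 932 - 1*(-693) = 932 + 693 = 1625)
2011/(-2747) + 3809/P = 2011/(-2747) + 3809/1625 = 2011*(-1/2747) + 3809*(1/1625) = -2011/2747 + 293/125 = 553496/343375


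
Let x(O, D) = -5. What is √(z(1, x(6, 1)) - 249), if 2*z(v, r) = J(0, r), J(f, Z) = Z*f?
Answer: I*√249 ≈ 15.78*I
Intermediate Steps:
z(v, r) = 0 (z(v, r) = (r*0)/2 = (½)*0 = 0)
√(z(1, x(6, 1)) - 249) = √(0 - 249) = √(-249) = I*√249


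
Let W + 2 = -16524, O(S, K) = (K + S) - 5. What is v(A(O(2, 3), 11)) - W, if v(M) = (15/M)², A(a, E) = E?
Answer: 1999871/121 ≈ 16528.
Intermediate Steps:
O(S, K) = -5 + K + S
W = -16526 (W = -2 - 16524 = -16526)
v(M) = 225/M²
v(A(O(2, 3), 11)) - W = 225/11² - 1*(-16526) = 225*(1/121) + 16526 = 225/121 + 16526 = 1999871/121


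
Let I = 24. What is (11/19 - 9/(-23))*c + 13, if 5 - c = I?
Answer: -125/23 ≈ -5.4348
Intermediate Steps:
c = -19 (c = 5 - 1*24 = 5 - 24 = -19)
(11/19 - 9/(-23))*c + 13 = (11/19 - 9/(-23))*(-19) + 13 = (11*(1/19) - 9*(-1/23))*(-19) + 13 = (11/19 + 9/23)*(-19) + 13 = (424/437)*(-19) + 13 = -424/23 + 13 = -125/23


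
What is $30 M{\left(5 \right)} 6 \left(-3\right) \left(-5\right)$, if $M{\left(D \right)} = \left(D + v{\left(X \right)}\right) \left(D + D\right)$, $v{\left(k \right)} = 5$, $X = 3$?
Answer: $270000$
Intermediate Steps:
$M{\left(D \right)} = 2 D \left(5 + D\right)$ ($M{\left(D \right)} = \left(D + 5\right) \left(D + D\right) = \left(5 + D\right) 2 D = 2 D \left(5 + D\right)$)
$30 M{\left(5 \right)} 6 \left(-3\right) \left(-5\right) = 30 \cdot 2 \cdot 5 \left(5 + 5\right) 6 \left(-3\right) \left(-5\right) = 30 \cdot 2 \cdot 5 \cdot 10 \left(\left(-18\right) \left(-5\right)\right) = 30 \cdot 100 \cdot 90 = 3000 \cdot 90 = 270000$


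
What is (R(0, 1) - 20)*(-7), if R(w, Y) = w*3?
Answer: 140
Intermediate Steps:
R(w, Y) = 3*w
(R(0, 1) - 20)*(-7) = (3*0 - 20)*(-7) = (0 - 20)*(-7) = -20*(-7) = 140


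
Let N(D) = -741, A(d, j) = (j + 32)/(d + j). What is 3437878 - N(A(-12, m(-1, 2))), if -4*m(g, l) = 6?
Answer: 3438619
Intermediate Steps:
m(g, l) = -3/2 (m(g, l) = -1/4*6 = -3/2)
A(d, j) = (32 + j)/(d + j)
3437878 - N(A(-12, m(-1, 2))) = 3437878 - 1*(-741) = 3437878 + 741 = 3438619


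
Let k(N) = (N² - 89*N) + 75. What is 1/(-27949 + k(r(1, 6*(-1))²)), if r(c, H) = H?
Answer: -1/29782 ≈ -3.3577e-5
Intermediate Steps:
k(N) = 75 + N² - 89*N
1/(-27949 + k(r(1, 6*(-1))²)) = 1/(-27949 + (75 + ((6*(-1))²)² - 89*(6*(-1))²)) = 1/(-27949 + (75 + ((-6)²)² - 89*(-6)²)) = 1/(-27949 + (75 + 36² - 89*36)) = 1/(-27949 + (75 + 1296 - 3204)) = 1/(-27949 - 1833) = 1/(-29782) = -1/29782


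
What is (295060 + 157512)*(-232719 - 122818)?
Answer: -160906091164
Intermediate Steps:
(295060 + 157512)*(-232719 - 122818) = 452572*(-355537) = -160906091164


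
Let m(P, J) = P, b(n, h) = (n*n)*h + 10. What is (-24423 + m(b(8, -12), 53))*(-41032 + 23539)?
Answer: 440491233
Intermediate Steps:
b(n, h) = 10 + h*n² (b(n, h) = n²*h + 10 = h*n² + 10 = 10 + h*n²)
(-24423 + m(b(8, -12), 53))*(-41032 + 23539) = (-24423 + (10 - 12*8²))*(-41032 + 23539) = (-24423 + (10 - 12*64))*(-17493) = (-24423 + (10 - 768))*(-17493) = (-24423 - 758)*(-17493) = -25181*(-17493) = 440491233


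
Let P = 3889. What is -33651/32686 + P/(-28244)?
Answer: -538777349/461591692 ≈ -1.1672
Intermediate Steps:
-33651/32686 + P/(-28244) = -33651/32686 + 3889/(-28244) = -33651*1/32686 + 3889*(-1/28244) = -33651/32686 - 3889/28244 = -538777349/461591692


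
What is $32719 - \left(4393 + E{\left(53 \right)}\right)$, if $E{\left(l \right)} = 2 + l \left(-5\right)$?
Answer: $28589$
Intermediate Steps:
$E{\left(l \right)} = 2 - 5 l$
$32719 - \left(4393 + E{\left(53 \right)}\right) = 32719 + \left(\left(\left(-7860 + 1439\right) + 2028\right) - \left(2 - 265\right)\right) = 32719 + \left(\left(-6421 + 2028\right) - \left(2 - 265\right)\right) = 32719 - 4130 = 28589$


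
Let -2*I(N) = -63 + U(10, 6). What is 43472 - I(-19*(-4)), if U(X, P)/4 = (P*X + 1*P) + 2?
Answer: 87153/2 ≈ 43577.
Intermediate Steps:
U(X, P) = 8 + 4*P + 4*P*X (U(X, P) = 4*((P*X + 1*P) + 2) = 4*((P*X + P) + 2) = 4*((P + P*X) + 2) = 4*(2 + P + P*X) = 8 + 4*P + 4*P*X)
I(N) = -209/2 (I(N) = -(-63 + (8 + 4*6 + 4*6*10))/2 = -(-63 + (8 + 24 + 240))/2 = -(-63 + 272)/2 = -½*209 = -209/2)
43472 - I(-19*(-4)) = 43472 - 1*(-209/2) = 43472 + 209/2 = 87153/2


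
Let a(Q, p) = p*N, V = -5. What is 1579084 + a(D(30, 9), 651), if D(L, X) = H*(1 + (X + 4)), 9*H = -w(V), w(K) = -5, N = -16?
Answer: 1568668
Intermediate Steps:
H = 5/9 (H = (-1*(-5))/9 = (⅑)*5 = 5/9 ≈ 0.55556)
D(L, X) = 25/9 + 5*X/9 (D(L, X) = 5*(1 + (X + 4))/9 = 5*(1 + (4 + X))/9 = 5*(5 + X)/9 = 25/9 + 5*X/9)
a(Q, p) = -16*p (a(Q, p) = p*(-16) = -16*p)
1579084 + a(D(30, 9), 651) = 1579084 - 16*651 = 1579084 - 10416 = 1568668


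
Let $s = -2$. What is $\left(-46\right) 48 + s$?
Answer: $-2210$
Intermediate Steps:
$\left(-46\right) 48 + s = \left(-46\right) 48 - 2 = -2208 - 2 = -2210$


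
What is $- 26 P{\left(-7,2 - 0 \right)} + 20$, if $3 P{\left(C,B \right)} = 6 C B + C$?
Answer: $\frac{2426}{3} \approx 808.67$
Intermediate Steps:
$P{\left(C,B \right)} = \frac{C}{3} + 2 B C$ ($P{\left(C,B \right)} = \frac{6 C B + C}{3} = \frac{6 B C + C}{3} = \frac{C + 6 B C}{3} = \frac{C}{3} + 2 B C$)
$- 26 P{\left(-7,2 - 0 \right)} + 20 = - 26 \cdot \frac{1}{3} \left(-7\right) \left(1 + 6 \left(2 - 0\right)\right) + 20 = - 26 \cdot \frac{1}{3} \left(-7\right) \left(1 + 6 \left(2 + 0\right)\right) + 20 = - 26 \cdot \frac{1}{3} \left(-7\right) \left(1 + 6 \cdot 2\right) + 20 = - 26 \cdot \frac{1}{3} \left(-7\right) \left(1 + 12\right) + 20 = - 26 \cdot \frac{1}{3} \left(-7\right) 13 + 20 = \left(-26\right) \left(- \frac{91}{3}\right) + 20 = \frac{2366}{3} + 20 = \frac{2426}{3}$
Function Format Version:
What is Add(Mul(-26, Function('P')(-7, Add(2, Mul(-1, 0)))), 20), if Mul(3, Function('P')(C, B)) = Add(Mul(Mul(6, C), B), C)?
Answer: Rational(2426, 3) ≈ 808.67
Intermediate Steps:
Function('P')(C, B) = Add(Mul(Rational(1, 3), C), Mul(2, B, C)) (Function('P')(C, B) = Mul(Rational(1, 3), Add(Mul(Mul(6, C), B), C)) = Mul(Rational(1, 3), Add(Mul(6, B, C), C)) = Mul(Rational(1, 3), Add(C, Mul(6, B, C))) = Add(Mul(Rational(1, 3), C), Mul(2, B, C)))
Add(Mul(-26, Function('P')(-7, Add(2, Mul(-1, 0)))), 20) = Add(Mul(-26, Mul(Rational(1, 3), -7, Add(1, Mul(6, Add(2, Mul(-1, 0)))))), 20) = Add(Mul(-26, Mul(Rational(1, 3), -7, Add(1, Mul(6, Add(2, 0))))), 20) = Add(Mul(-26, Mul(Rational(1, 3), -7, Add(1, Mul(6, 2)))), 20) = Add(Mul(-26, Mul(Rational(1, 3), -7, Add(1, 12))), 20) = Add(Mul(-26, Mul(Rational(1, 3), -7, 13)), 20) = Add(Mul(-26, Rational(-91, 3)), 20) = Add(Rational(2366, 3), 20) = Rational(2426, 3)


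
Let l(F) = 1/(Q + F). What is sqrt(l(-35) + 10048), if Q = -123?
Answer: sqrt(250838114)/158 ≈ 100.24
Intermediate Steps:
l(F) = 1/(-123 + F)
sqrt(l(-35) + 10048) = sqrt(1/(-123 - 35) + 10048) = sqrt(1/(-158) + 10048) = sqrt(-1/158 + 10048) = sqrt(1587583/158) = sqrt(250838114)/158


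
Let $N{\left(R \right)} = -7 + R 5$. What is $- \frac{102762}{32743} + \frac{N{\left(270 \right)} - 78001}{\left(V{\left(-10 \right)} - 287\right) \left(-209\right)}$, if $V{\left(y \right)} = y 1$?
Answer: $- \frac{8888758520}{2032456239} \approx -4.3734$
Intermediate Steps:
$N{\left(R \right)} = -7 + 5 R$
$V{\left(y \right)} = y$
$- \frac{102762}{32743} + \frac{N{\left(270 \right)} - 78001}{\left(V{\left(-10 \right)} - 287\right) \left(-209\right)} = - \frac{102762}{32743} + \frac{\left(-7 + 5 \cdot 270\right) - 78001}{\left(-10 - 287\right) \left(-209\right)} = \left(-102762\right) \frac{1}{32743} + \frac{\left(-7 + 1350\right) - 78001}{\left(-297\right) \left(-209\right)} = - \frac{102762}{32743} + \frac{1343 - 78001}{62073} = - \frac{102762}{32743} - \frac{76658}{62073} = - \frac{8888758520}{2032456239}$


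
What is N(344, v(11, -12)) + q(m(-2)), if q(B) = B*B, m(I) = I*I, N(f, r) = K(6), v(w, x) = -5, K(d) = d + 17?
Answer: 39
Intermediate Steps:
K(d) = 17 + d
N(f, r) = 23 (N(f, r) = 17 + 6 = 23)
m(I) = I²
q(B) = B²
N(344, v(11, -12)) + q(m(-2)) = 23 + ((-2)²)² = 23 + 4² = 23 + 16 = 39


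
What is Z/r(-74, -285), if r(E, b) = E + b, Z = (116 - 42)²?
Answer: -5476/359 ≈ -15.253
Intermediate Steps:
Z = 5476 (Z = 74² = 5476)
Z/r(-74, -285) = 5476/(-74 - 285) = 5476/(-359) = 5476*(-1/359) = -5476/359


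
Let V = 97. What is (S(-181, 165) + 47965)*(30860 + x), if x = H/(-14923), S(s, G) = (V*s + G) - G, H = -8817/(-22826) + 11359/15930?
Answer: 424330509649702531904/452189508345 ≈ 9.3839e+8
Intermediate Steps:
H = 99933836/90904545 (H = -8817*(-1/22826) + 11359*(1/15930) = 8817/22826 + 11359/15930 = 99933836/90904545 ≈ 1.0993)
S(s, G) = 97*s (S(s, G) = (97*s + G) - G = (G + 97*s) - G = 97*s)
x = -99933836/1356568525035 (x = (99933836/90904545)/(-14923) = (99933836/90904545)*(-1/14923) = -99933836/1356568525035 ≈ -7.3667e-5)
(S(-181, 165) + 47965)*(30860 + x) = (97*(-181) + 47965)*(30860 - 99933836/1356568525035) = (-17557 + 47965)*(41863704582646264/1356568525035) = 30408*(41863704582646264/1356568525035) = 424330509649702531904/452189508345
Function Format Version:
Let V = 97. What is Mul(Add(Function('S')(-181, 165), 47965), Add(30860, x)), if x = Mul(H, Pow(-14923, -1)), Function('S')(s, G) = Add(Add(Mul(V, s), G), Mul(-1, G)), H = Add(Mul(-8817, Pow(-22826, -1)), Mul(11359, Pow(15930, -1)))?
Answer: Rational(424330509649702531904, 452189508345) ≈ 9.3839e+8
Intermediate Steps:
H = Rational(99933836, 90904545) (H = Add(Mul(-8817, Rational(-1, 22826)), Mul(11359, Rational(1, 15930))) = Add(Rational(8817, 22826), Rational(11359, 15930)) = Rational(99933836, 90904545) ≈ 1.0993)
Function('S')(s, G) = Mul(97, s) (Function('S')(s, G) = Add(Add(Mul(97, s), G), Mul(-1, G)) = Add(Add(G, Mul(97, s)), Mul(-1, G)) = Mul(97, s))
x = Rational(-99933836, 1356568525035) (x = Mul(Rational(99933836, 90904545), Pow(-14923, -1)) = Mul(Rational(99933836, 90904545), Rational(-1, 14923)) = Rational(-99933836, 1356568525035) ≈ -7.3667e-5)
Mul(Add(Function('S')(-181, 165), 47965), Add(30860, x)) = Mul(Add(Mul(97, -181), 47965), Add(30860, Rational(-99933836, 1356568525035))) = Mul(Add(-17557, 47965), Rational(41863704582646264, 1356568525035)) = Mul(30408, Rational(41863704582646264, 1356568525035)) = Rational(424330509649702531904, 452189508345)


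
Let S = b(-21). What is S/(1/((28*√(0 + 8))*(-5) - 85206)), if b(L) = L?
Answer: 1789326 + 5880*√2 ≈ 1.7976e+6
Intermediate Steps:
S = -21
S/(1/((28*√(0 + 8))*(-5) - 85206)) = -(-1789326 - 2940*√(0 + 8)) = -(-1789326 - 5880*√2) = -21*(-85206 - 280*√2) = 1789326 + 5880*√2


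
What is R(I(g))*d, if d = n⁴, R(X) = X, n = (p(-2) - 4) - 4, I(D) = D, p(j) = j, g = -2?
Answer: -20000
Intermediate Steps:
n = -10 (n = (-2 - 4) - 4 = -6 - 4 = -10)
d = 10000 (d = (-10)⁴ = 10000)
R(I(g))*d = -2*10000 = -20000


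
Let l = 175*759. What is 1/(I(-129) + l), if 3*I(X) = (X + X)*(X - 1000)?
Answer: 1/229919 ≈ 4.3494e-6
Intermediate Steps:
I(X) = 2*X*(-1000 + X)/3 (I(X) = ((X + X)*(X - 1000))/3 = ((2*X)*(-1000 + X))/3 = (2*X*(-1000 + X))/3 = 2*X*(-1000 + X)/3)
l = 132825
1/(I(-129) + l) = 1/((⅔)*(-129)*(-1000 - 129) + 132825) = 1/((⅔)*(-129)*(-1129) + 132825) = 1/(97094 + 132825) = 1/229919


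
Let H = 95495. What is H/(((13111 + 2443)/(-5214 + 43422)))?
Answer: 1824336480/7777 ≈ 2.3458e+5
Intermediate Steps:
H/(((13111 + 2443)/(-5214 + 43422))) = 95495/(((13111 + 2443)/(-5214 + 43422))) = 95495/((15554/38208)) = 95495/((15554*(1/38208))) = 95495/(7777/19104) = 95495*(19104/7777) = 1824336480/7777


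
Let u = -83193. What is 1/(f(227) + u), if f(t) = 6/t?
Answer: -227/18884805 ≈ -1.2020e-5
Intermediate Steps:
1/(f(227) + u) = 1/(6/227 - 83193) = 1/(-18884805/227) = -227/18884805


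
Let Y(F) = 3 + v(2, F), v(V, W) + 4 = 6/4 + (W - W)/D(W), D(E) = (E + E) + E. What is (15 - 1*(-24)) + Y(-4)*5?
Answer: 83/2 ≈ 41.500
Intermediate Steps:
D(E) = 3*E (D(E) = 2*E + E = 3*E)
v(V, W) = -5/2 (v(V, W) = -4 + (6/4 + (W - W)/((3*W))) = -4 + (6*(¼) + 0*(1/(3*W))) = -4 + (3/2 + 0) = -4 + 3/2 = -5/2)
Y(F) = ½ (Y(F) = 3 - 5/2 = ½)
(15 - 1*(-24)) + Y(-4)*5 = (15 - 1*(-24)) + (½)*5 = (15 + 24) + 5/2 = 39 + 5/2 = 83/2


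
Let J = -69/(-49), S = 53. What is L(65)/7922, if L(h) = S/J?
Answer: 2597/546618 ≈ 0.0047510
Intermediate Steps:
J = 69/49 (J = -69*(-1/49) = 69/49 ≈ 1.4082)
L(h) = 2597/69 (L(h) = 53/(69/49) = 53*(49/69) = 2597/69)
L(65)/7922 = (2597/69)/7922 = (2597/69)*(1/7922) = 2597/546618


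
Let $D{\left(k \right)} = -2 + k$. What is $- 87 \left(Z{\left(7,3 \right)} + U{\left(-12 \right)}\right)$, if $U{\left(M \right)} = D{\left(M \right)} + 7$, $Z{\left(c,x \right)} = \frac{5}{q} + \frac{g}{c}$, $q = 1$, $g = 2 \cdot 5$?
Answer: $\frac{348}{7} \approx 49.714$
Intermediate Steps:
$g = 10$
$Z{\left(c,x \right)} = 5 + \frac{10}{c}$ ($Z{\left(c,x \right)} = \frac{5}{1} + \frac{10}{c} = 5 \cdot 1 + \frac{10}{c} = 5 + \frac{10}{c}$)
$U{\left(M \right)} = 5 + M$ ($U{\left(M \right)} = \left(-2 + M\right) + 7 = 5 + M$)
$- 87 \left(Z{\left(7,3 \right)} + U{\left(-12 \right)}\right) = - 87 \left(\left(5 + \frac{10}{7}\right) + \left(5 - 12\right)\right) = - 87 \left(\left(5 + 10 \cdot \frac{1}{7}\right) - 7\right) = - 87 \left(\left(5 + \frac{10}{7}\right) - 7\right) = - 87 \left(\frac{45}{7} - 7\right) = \left(-87\right) \left(- \frac{4}{7}\right) = \frac{348}{7}$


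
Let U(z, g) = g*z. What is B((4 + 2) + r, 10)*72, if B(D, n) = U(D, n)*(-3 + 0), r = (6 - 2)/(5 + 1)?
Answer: -14400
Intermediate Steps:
r = ⅔ (r = 4/6 = 4*(⅙) = ⅔ ≈ 0.66667)
B(D, n) = -3*D*n (B(D, n) = (n*D)*(-3 + 0) = (D*n)*(-3) = -3*D*n)
B((4 + 2) + r, 10)*72 = -3*((4 + 2) + ⅔)*10*72 = -3*(6 + ⅔)*10*72 = -3*20/3*10*72 = -200*72 = -14400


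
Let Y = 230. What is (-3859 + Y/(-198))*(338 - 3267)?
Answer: 1119334924/99 ≈ 1.1306e+7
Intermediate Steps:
(-3859 + Y/(-198))*(338 - 3267) = (-3859 + 230/(-198))*(338 - 3267) = (-3859 + 230*(-1/198))*(-2929) = (-3859 - 115/99)*(-2929) = -382156/99*(-2929) = 1119334924/99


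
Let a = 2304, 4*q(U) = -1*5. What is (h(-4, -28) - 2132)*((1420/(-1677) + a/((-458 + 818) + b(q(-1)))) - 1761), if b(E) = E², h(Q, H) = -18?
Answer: 13100491090/3471 ≈ 3.7743e+6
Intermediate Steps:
q(U) = -5/4 (q(U) = (-1*5)/4 = (¼)*(-5) = -5/4)
(h(-4, -28) - 2132)*((1420/(-1677) + a/((-458 + 818) + b(q(-1)))) - 1761) = (-18 - 2132)*((1420/(-1677) + 2304/((-458 + 818) + (-5/4)²)) - 1761) = -2150*((1420*(-1/1677) + 2304/(360 + 25/16)) - 1761) = -2150*((-1420/1677 + 2304/(5785/16)) - 1761) = -2150*((-1420/1677 + 2304*(16/5785)) - 1761) = -2150*((-1420/1677 + 36864/5785) - 1761) = -2150*(4123556/746265 - 1761) = -2150*(-1310049109/746265) = 13100491090/3471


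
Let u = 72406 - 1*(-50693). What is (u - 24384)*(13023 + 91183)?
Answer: 10286695290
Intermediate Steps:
u = 123099 (u = 72406 + 50693 = 123099)
(u - 24384)*(13023 + 91183) = (123099 - 24384)*(13023 + 91183) = 98715*104206 = 10286695290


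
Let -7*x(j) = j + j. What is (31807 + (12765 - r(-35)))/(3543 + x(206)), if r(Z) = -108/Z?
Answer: 1559912/121945 ≈ 12.792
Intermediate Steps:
x(j) = -2*j/7 (x(j) = -(j + j)/7 = -2*j/7)
(31807 + (12765 - r(-35)))/(3543 + x(206)) = (31807 + (12765 - (-108)/(-35)))/(3543 - 2/7*206) = (31807 + (12765 - (-108)*(-1)/35))/(3543 - 412/7) = (31807 + (12765 - 1*108/35))/(24389/7) = (31807 + (12765 - 108/35))*(7/24389) = (31807 + 446667/35)*(7/24389) = (1559912/35)*(7/24389) = 1559912/121945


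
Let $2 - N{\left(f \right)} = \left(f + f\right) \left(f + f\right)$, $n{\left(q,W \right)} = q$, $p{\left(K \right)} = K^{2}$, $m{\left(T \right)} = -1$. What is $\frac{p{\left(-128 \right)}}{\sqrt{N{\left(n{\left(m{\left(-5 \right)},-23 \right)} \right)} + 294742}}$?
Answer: $\frac{8192 \sqrt{73685}}{73685} \approx 30.179$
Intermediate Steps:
$N{\left(f \right)} = 2 - 4 f^{2}$ ($N{\left(f \right)} = 2 - \left(f + f\right) \left(f + f\right) = 2 - 2 f 2 f = 2 - 4 f^{2}$)
$\frac{p{\left(-128 \right)}}{\sqrt{N{\left(n{\left(m{\left(-5 \right)},-23 \right)} \right)} + 294742}} = \frac{\left(-128\right)^{2}}{\sqrt{\left(2 - 4 \left(-1\right)^{2}\right) + 294742}} = \frac{16384}{\sqrt{\left(2 - 4\right) + 294742}} = \frac{16384}{\sqrt{-2 + 294742}} = \frac{16384}{\sqrt{294740}} = \frac{16384}{2 \sqrt{73685}} = 16384 \frac{\sqrt{73685}}{147370} = \frac{8192 \sqrt{73685}}{73685}$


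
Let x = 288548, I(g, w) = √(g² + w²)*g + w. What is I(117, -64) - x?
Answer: -288612 + 117*√17785 ≈ -2.7301e+5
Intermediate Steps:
I(g, w) = w + g*√(g² + w²) (I(g, w) = g*√(g² + w²) + w = w + g*√(g² + w²))
I(117, -64) - x = (-64 + 117*√(117² + (-64)²)) - 1*288548 = (-64 + 117*√(13689 + 4096)) - 288548 = (-64 + 117*√17785) - 288548 = -288612 + 117*√17785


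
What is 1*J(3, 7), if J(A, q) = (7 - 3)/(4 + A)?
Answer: 4/7 ≈ 0.57143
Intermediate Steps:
J(A, q) = 4/(4 + A)
1*J(3, 7) = 1*(4/(4 + 3)) = 1*(4/7) = 4/7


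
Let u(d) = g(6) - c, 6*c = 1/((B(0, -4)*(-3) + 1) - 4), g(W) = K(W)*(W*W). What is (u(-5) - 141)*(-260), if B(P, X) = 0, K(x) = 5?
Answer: -91390/9 ≈ -10154.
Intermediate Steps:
g(W) = 5*W² (g(W) = 5*(W*W) = 5*W²)
c = -1/18 (c = 1/(6*((0*(-3) + 1) - 4)) = 1/(6*((0 + 1) - 4)) = 1/(6*(1 - 4)) = (⅙)/(-3) = (⅙)*(-⅓) = -1/18 ≈ -0.055556)
u(d) = 3241/18 (u(d) = 5*6² - 1*(-1/18) = 5*36 + 1/18 = 180 + 1/18 = 3241/18)
(u(-5) - 141)*(-260) = (3241/18 - 141)*(-260) = (703/18)*(-260) = -91390/9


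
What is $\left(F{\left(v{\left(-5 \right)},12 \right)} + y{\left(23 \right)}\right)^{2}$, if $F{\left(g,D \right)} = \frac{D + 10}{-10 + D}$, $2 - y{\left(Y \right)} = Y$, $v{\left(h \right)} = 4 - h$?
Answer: $100$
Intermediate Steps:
$y{\left(Y \right)} = 2 - Y$
$F{\left(g,D \right)} = \frac{10 + D}{-10 + D}$
$\left(F{\left(v{\left(-5 \right)},12 \right)} + y{\left(23 \right)}\right)^{2} = \left(\frac{10 + 12}{-10 + 12} + \left(2 - 23\right)\right)^{2} = \left(\frac{1}{2} \cdot 22 + \left(2 - 23\right)\right)^{2} = \left(\frac{1}{2} \cdot 22 - 21\right)^{2} = \left(11 - 21\right)^{2} = \left(-10\right)^{2} = 100$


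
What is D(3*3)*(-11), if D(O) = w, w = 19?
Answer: -209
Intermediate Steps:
D(O) = 19
D(3*3)*(-11) = 19*(-11) = -209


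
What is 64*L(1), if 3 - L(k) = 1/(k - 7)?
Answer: 608/3 ≈ 202.67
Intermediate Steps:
L(k) = 3 - 1/(-7 + k) (L(k) = 3 - 1/(k - 7) = 3 - 1/(-7 + k))
64*L(1) = 64*((-22 + 3*1)/(-7 + 1)) = 64*((-22 + 3)/(-6)) = 64*(-⅙*(-19)) = 64*(19/6) = 608/3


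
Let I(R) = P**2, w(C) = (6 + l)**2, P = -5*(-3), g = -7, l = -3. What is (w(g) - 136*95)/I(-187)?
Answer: -12911/225 ≈ -57.382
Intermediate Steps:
P = 15
w(C) = 9 (w(C) = (6 - 3)**2 = 3**2 = 9)
I(R) = 225 (I(R) = 15**2 = 225)
(w(g) - 136*95)/I(-187) = (9 - 136*95)/225 = (9 - 12920)*(1/225) = -12911*1/225 = -12911/225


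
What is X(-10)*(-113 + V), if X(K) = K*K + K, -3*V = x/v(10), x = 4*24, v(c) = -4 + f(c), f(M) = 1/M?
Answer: -122610/13 ≈ -9431.5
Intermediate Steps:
v(c) = -4 + 1/c
x = 96
V = 320/39 (V = -32/(-4 + 1/10) = -32/(-4 + ⅒) = -32/(-39/10) = -32*(-10)/39 = -⅓*(-320/13) = 320/39 ≈ 8.2051)
X(K) = K + K² (X(K) = K² + K = K + K²)
X(-10)*(-113 + V) = (-10*(1 - 10))*(-113 + 320/39) = -10*(-9)*(-4087/39) = 90*(-4087/39) = -122610/13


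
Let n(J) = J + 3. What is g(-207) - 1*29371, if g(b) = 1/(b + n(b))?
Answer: -12071482/411 ≈ -29371.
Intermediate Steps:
n(J) = 3 + J
g(b) = 1/(3 + 2*b) (g(b) = 1/(b + (3 + b)) = 1/(3 + 2*b))
g(-207) - 1*29371 = 1/(3 + 2*(-207)) - 1*29371 = 1/(3 - 414) - 29371 = 1/(-411) - 29371 = -1/411 - 29371 = -12071482/411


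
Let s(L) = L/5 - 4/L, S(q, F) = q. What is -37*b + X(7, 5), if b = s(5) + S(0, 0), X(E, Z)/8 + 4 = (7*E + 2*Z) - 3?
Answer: 2043/5 ≈ 408.60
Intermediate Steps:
X(E, Z) = -56 + 16*Z + 56*E (X(E, Z) = -32 + 8*((7*E + 2*Z) - 3) = -32 + 8*((2*Z + 7*E) - 3) = -32 + 8*(-3 + 2*Z + 7*E) = -32 + (-24 + 16*Z + 56*E) = -56 + 16*Z + 56*E)
s(L) = -4/L + L/5 (s(L) = L*(1/5) - 4/L = L/5 - 4/L = -4/L + L/5)
b = 1/5 (b = (-4/5 + (1/5)*5) + 0 = (-4*1/5 + 1) + 0 = (-4/5 + 1) + 0 = 1/5 + 0 = 1/5 ≈ 0.20000)
-37*b + X(7, 5) = -37*1/5 + (-56 + 16*5 + 56*7) = -37/5 + (-56 + 80 + 392) = -37/5 + 416 = 2043/5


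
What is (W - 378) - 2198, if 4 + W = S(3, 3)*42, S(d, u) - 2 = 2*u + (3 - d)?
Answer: -2244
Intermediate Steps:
S(d, u) = 5 - d + 2*u (S(d, u) = 2 + (2*u + (3 - d)) = 2 + (3 - d + 2*u) = 5 - d + 2*u)
W = 332 (W = -4 + (5 - 1*3 + 2*3)*42 = -4 + (5 - 3 + 6)*42 = -4 + 8*42 = -4 + 336 = 332)
(W - 378) - 2198 = (332 - 378) - 2198 = -46 - 2198 = -2244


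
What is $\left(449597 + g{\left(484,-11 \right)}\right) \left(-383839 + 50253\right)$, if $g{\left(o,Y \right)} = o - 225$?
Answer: $-150065663616$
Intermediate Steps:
$g{\left(o,Y \right)} = -225 + o$
$\left(449597 + g{\left(484,-11 \right)}\right) \left(-383839 + 50253\right) = \left(449597 + \left(-225 + 484\right)\right) \left(-383839 + 50253\right) = \left(449597 + 259\right) \left(-333586\right) = 449856 \left(-333586\right) = -150065663616$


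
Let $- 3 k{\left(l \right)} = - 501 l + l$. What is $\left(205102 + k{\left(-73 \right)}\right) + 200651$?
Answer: $\frac{1180759}{3} \approx 3.9359 \cdot 10^{5}$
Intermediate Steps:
$k{\left(l \right)} = \frac{500 l}{3}$ ($k{\left(l \right)} = - \frac{- 501 l + l}{3} = - \frac{\left(-500\right) l}{3} = \frac{500 l}{3}$)
$\left(205102 + k{\left(-73 \right)}\right) + 200651 = \left(205102 + \frac{500}{3} \left(-73\right)\right) + 200651 = \left(205102 - \frac{36500}{3}\right) + 200651 = \frac{578806}{3} + 200651 = \frac{1180759}{3}$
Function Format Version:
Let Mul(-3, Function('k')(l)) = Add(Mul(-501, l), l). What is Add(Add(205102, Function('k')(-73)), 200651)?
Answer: Rational(1180759, 3) ≈ 3.9359e+5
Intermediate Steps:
Function('k')(l) = Mul(Rational(500, 3), l) (Function('k')(l) = Mul(Rational(-1, 3), Add(Mul(-501, l), l)) = Mul(Rational(-1, 3), Mul(-500, l)) = Mul(Rational(500, 3), l))
Add(Add(205102, Function('k')(-73)), 200651) = Add(Add(205102, Mul(Rational(500, 3), -73)), 200651) = Add(Add(205102, Rational(-36500, 3)), 200651) = Add(Rational(578806, 3), 200651) = Rational(1180759, 3)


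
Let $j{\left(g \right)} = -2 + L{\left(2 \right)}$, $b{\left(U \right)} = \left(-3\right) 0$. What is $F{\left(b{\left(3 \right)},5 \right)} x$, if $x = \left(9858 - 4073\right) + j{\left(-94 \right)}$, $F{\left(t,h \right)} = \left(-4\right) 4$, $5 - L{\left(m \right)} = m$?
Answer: $-92576$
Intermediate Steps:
$L{\left(m \right)} = 5 - m$
$b{\left(U \right)} = 0$
$F{\left(t,h \right)} = -16$
$j{\left(g \right)} = 1$ ($j{\left(g \right)} = -2 + \left(5 - 2\right) = -2 + 3 = 1$)
$x = 5786$ ($x = \left(9858 - 4073\right) + 1 = 5785 + 1 = 5786$)
$F{\left(b{\left(3 \right)},5 \right)} x = \left(-16\right) 5786 = -92576$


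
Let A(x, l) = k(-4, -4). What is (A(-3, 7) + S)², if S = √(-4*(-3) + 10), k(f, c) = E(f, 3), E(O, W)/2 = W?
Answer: (6 + √22)² ≈ 114.29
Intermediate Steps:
E(O, W) = 2*W
k(f, c) = 6 (k(f, c) = 2*3 = 6)
S = √22 (S = √(12 + 10) = √22 ≈ 4.6904)
A(x, l) = 6
(A(-3, 7) + S)² = (6 + √22)²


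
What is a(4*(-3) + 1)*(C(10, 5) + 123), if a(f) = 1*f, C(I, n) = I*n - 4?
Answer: -1859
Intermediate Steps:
C(I, n) = -4 + I*n
a(f) = f
a(4*(-3) + 1)*(C(10, 5) + 123) = (4*(-3) + 1)*((-4 + 10*5) + 123) = (-12 + 1)*((-4 + 50) + 123) = -11*(46 + 123) = -11*169 = -1859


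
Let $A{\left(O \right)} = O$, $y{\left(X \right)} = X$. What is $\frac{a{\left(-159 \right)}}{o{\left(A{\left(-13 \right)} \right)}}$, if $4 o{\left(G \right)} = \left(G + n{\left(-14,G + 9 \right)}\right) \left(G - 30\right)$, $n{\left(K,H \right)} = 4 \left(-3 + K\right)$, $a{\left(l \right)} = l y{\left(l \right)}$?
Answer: $\frac{11236}{387} \approx 29.034$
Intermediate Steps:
$a{\left(l \right)} = l^{2}$ ($a{\left(l \right)} = l l = l^{2}$)
$n{\left(K,H \right)} = -12 + 4 K$
$o{\left(G \right)} = \frac{\left(-68 + G\right) \left(-30 + G\right)}{4}$ ($o{\left(G \right)} = \frac{\left(G + \left(-12 + 4 \left(-14\right)\right)\right) \left(G - 30\right)}{4} = \frac{\left(G - 68\right) \left(-30 + G\right)}{4} = \frac{\left(-68 + G\right) \left(-30 + G\right)}{4}$)
$\frac{a{\left(-159 \right)}}{o{\left(A{\left(-13 \right)} \right)}} = \frac{\left(-159\right)^{2}}{510 - - \frac{637}{2} + \frac{\left(-13\right)^{2}}{4}} = \frac{25281}{510 + \frac{637}{2} + \frac{1}{4} \cdot 169} = \frac{25281}{510 + \frac{637}{2} + \frac{169}{4}} = \frac{25281}{\frac{3483}{4}} = 25281 \cdot \frac{4}{3483} = \frac{11236}{387}$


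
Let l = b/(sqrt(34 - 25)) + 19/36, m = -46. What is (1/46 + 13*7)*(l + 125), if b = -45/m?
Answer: 436314709/38088 ≈ 11455.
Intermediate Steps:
b = 45/46 (b = -45/(-46) = -45*(-1/46) = 45/46 ≈ 0.97826)
l = 707/828 (l = 45/(46*(sqrt(34 - 25))) + 19/36 = 45/(46*(sqrt(9))) + 19*(1/36) = (45/46)/3 + 19/36 = (45/46)*(1/3) + 19/36 = 15/46 + 19/36 = 707/828 ≈ 0.85386)
(1/46 + 13*7)*(l + 125) = (1/46 + 13*7)*(707/828 + 125) = (1/46 + 91)*(104207/828) = (4187/46)*(104207/828) = 436314709/38088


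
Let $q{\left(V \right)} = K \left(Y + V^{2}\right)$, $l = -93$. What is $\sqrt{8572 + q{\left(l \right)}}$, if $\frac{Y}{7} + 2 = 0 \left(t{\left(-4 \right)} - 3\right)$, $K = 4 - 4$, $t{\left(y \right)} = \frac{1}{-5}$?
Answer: $2 \sqrt{2143} \approx 92.585$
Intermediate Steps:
$t{\left(y \right)} = - \frac{1}{5}$
$K = 0$ ($K = 4 - 4 = 0$)
$Y = -14$ ($Y = -14 + 7 \cdot 0 \left(- \frac{1}{5} - 3\right) = -14 + 7 \cdot 0 \left(- \frac{16}{5}\right) = -14 + 7 \cdot 0 = -14 + 0 = -14$)
$q{\left(V \right)} = 0$ ($q{\left(V \right)} = 0 \left(-14 + V^{2}\right) = 0$)
$\sqrt{8572 + q{\left(l \right)}} = \sqrt{8572 + 0} = \sqrt{8572} = 2 \sqrt{2143}$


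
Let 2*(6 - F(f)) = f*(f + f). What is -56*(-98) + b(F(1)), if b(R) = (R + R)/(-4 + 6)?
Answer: 5493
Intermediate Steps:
F(f) = 6 - f² (F(f) = 6 - f*(f + f)/2 = 6 - f*2*f/2 = 6 - f²)
b(R) = R (b(R) = (2*R)/2 = (2*R)*(½) = R)
-56*(-98) + b(F(1)) = -56*(-98) + (6 - 1*1²) = 5488 + (6 - 1*1) = 5488 + (6 - 1) = 5488 + 5 = 5493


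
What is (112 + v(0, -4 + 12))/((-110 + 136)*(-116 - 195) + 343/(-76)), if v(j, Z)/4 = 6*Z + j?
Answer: -23104/614879 ≈ -0.037575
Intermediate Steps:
v(j, Z) = 4*j + 24*Z (v(j, Z) = 4*(6*Z + j) = 4*(j + 6*Z) = 4*j + 24*Z)
(112 + v(0, -4 + 12))/((-110 + 136)*(-116 - 195) + 343/(-76)) = (112 + (4*0 + 24*(-4 + 12)))/((-110 + 136)*(-116 - 195) + 343/(-76)) = (112 + (0 + 24*8))/(26*(-311) + 343*(-1/76)) = (112 + (0 + 192))/(-8086 - 343/76) = (112 + 192)/(-614879/76) = 304*(-76/614879) = -23104/614879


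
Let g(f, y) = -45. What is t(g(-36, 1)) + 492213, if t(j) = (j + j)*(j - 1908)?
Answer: 667983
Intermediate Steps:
t(j) = 2*j*(-1908 + j) (t(j) = (2*j)*(-1908 + j) = 2*j*(-1908 + j))
t(g(-36, 1)) + 492213 = 2*(-45)*(-1908 - 45) + 492213 = 2*(-45)*(-1953) + 492213 = 175770 + 492213 = 667983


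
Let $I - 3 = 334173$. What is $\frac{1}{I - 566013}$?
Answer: $- \frac{1}{231837} \approx -4.3134 \cdot 10^{-6}$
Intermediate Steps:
$I = 334176$ ($I = 3 + 334173 = 334176$)
$\frac{1}{I - 566013} = \frac{1}{334176 - 566013} = \frac{1}{-231837} = - \frac{1}{231837}$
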